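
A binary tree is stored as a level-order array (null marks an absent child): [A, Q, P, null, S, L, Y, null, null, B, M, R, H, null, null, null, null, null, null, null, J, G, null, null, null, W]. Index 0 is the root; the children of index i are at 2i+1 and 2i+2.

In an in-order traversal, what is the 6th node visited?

In-order visits the left subtree, then the node, then the right subtree.
At A: go left to Q.
  At Q: no left child.
  Visit Q.
  At Q: go right to S.
    At S: go left to B.
      At B: no left child.
      Visit B.
      At B: go right to J.
        J is a leaf — visit J.
    Visit S.
    At S: go right to M.
      At M: go left to G.
        G is a leaf — visit G.
      Visit M.
      At M: no right child.
Visit A.
At A: go right to P.
  At P: go left to L.
    At L: go left to R.
      R is a leaf — visit R.
    Visit L.
    At L: go right to H.
      At H: go left to W.
        W is a leaf — visit W.
      Visit H.
      At H: no right child.
  Visit P.
  At P: go right to Y.
    Y is a leaf — visit Y.
Full in-order sequence: Q, B, J, S, G, M, A, R, L, W, H, P, Y.

M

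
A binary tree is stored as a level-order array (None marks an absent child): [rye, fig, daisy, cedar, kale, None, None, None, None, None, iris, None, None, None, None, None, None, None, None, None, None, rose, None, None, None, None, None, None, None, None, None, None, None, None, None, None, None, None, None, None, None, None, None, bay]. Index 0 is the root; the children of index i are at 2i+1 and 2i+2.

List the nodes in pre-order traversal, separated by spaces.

rye fig cedar kale iris rose bay daisy

Pre-order visits the node, then its left subtree, then its right subtree.
Visit rye.
At rye: go left to fig.
  Visit fig.
  At fig: go left to cedar.
    cedar is a leaf — visit cedar.
  At fig: go right to kale.
    Visit kale.
    At kale: no left child.
    At kale: go right to iris.
      Visit iris.
      At iris: go left to rose.
        Visit rose.
        At rose: go left to bay.
          bay is a leaf — visit bay.
        At rose: no right child.
      At iris: no right child.
At rye: go right to daisy.
  daisy is a leaf — visit daisy.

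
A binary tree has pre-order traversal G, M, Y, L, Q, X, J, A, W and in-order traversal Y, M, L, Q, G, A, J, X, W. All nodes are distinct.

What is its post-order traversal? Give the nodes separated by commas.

The first element of pre-order is the root; it splits in-order into left and right subtrees.
Root G: left subtree has 4 nodes {Y, M, L, Q}, right has 4 {A, J, X, W}.
  Root M: left subtree has 1 node {Y}, right has 2 {L, Q}.
    Root L: left subtree has 0 nodes { }, right has 1 {Q}.
  Root X: left subtree has 2 nodes {A, J}, right has 1 {W}.
    Root J: left subtree has 1 node {A}, right has 0 { }.

Y, Q, L, M, A, J, W, X, G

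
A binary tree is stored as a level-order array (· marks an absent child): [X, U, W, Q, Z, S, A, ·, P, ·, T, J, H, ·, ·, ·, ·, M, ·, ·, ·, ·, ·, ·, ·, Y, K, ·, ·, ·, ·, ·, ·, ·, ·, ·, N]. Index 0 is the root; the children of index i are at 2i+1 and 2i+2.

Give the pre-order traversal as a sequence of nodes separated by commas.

Pre-order visits the node, then its left subtree, then its right subtree.
Visit X.
At X: go left to U.
  Visit U.
  At U: go left to Q.
    Visit Q.
    At Q: no left child.
    At Q: go right to P.
      Visit P.
      At P: go left to M.
        Visit M.
        At M: no left child.
        At M: go right to N.
          N is a leaf — visit N.
      At P: no right child.
  At U: go right to Z.
    Visit Z.
    At Z: no left child.
    At Z: go right to T.
      T is a leaf — visit T.
At X: go right to W.
  Visit W.
  At W: go left to S.
    Visit S.
    At S: go left to J.
      J is a leaf — visit J.
    At S: go right to H.
      Visit H.
      At H: go left to Y.
        Y is a leaf — visit Y.
      At H: go right to K.
        K is a leaf — visit K.
  At W: go right to A.
    A is a leaf — visit A.

X, U, Q, P, M, N, Z, T, W, S, J, H, Y, K, A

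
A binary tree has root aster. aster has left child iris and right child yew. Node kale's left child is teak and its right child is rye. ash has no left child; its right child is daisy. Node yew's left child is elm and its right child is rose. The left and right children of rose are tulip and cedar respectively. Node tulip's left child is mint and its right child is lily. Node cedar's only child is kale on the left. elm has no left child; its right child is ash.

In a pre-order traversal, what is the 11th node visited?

Pre-order visits the node, then its left subtree, then its right subtree.
Visit aster.
At aster: go left to iris.
  iris is a leaf — visit iris.
At aster: go right to yew.
  Visit yew.
  At yew: go left to elm.
    Visit elm.
    At elm: no left child.
    At elm: go right to ash.
      Visit ash.
      At ash: no left child.
      At ash: go right to daisy.
        daisy is a leaf — visit daisy.
  At yew: go right to rose.
    Visit rose.
    At rose: go left to tulip.
      Visit tulip.
      At tulip: go left to mint.
        mint is a leaf — visit mint.
      At tulip: go right to lily.
        lily is a leaf — visit lily.
    At rose: go right to cedar.
      Visit cedar.
      At cedar: go left to kale.
        Visit kale.
        At kale: go left to teak.
          teak is a leaf — visit teak.
        At kale: go right to rye.
          rye is a leaf — visit rye.
      At cedar: no right child.
Full pre-order sequence: aster, iris, yew, elm, ash, daisy, rose, tulip, mint, lily, cedar, kale, teak, rye.

cedar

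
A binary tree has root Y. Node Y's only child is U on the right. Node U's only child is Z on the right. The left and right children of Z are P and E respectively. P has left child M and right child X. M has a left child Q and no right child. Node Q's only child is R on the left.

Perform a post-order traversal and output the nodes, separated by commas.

Post-order visits the left subtree, then the right subtree, then the node.
At Y: no left child.
At Y: go right to U.
  At U: no left child.
  At U: go right to Z.
    At Z: go left to P.
      At P: go left to M.
        At M: go left to Q.
          At Q: go left to R.
            R is a leaf — visit R.
          At Q: no right child.
          Visit Q.
        At M: no right child.
        Visit M.
      At P: go right to X.
        X is a leaf — visit X.
      Visit P.
    At Z: go right to E.
      E is a leaf — visit E.
    Visit Z.
  Visit U.
Visit Y.

R, Q, M, X, P, E, Z, U, Y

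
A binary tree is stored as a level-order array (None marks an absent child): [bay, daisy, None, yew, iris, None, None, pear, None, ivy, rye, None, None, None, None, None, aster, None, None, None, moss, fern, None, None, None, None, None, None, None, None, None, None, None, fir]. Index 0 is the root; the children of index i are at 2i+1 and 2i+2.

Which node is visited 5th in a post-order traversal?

moss

Post-order visits the left subtree, then the right subtree, then the node.
At bay: go left to daisy.
  At daisy: go left to yew.
    At yew: go left to pear.
      At pear: no left child.
      At pear: go right to aster.
        At aster: go left to fir.
          fir is a leaf — visit fir.
        At aster: no right child.
        Visit aster.
      Visit pear.
    At yew: no right child.
    Visit yew.
  At daisy: go right to iris.
    At iris: go left to ivy.
      At ivy: no left child.
      At ivy: go right to moss.
        moss is a leaf — visit moss.
      Visit ivy.
    At iris: go right to rye.
      At rye: go left to fern.
        fern is a leaf — visit fern.
      At rye: no right child.
      Visit rye.
    Visit iris.
  Visit daisy.
At bay: no right child.
Visit bay.
Full post-order sequence: fir, aster, pear, yew, moss, ivy, fern, rye, iris, daisy, bay.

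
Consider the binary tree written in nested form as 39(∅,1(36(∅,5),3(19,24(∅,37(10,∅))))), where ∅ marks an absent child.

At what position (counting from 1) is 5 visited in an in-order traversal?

3

In-order visits the left subtree, then the node, then the right subtree.
At 39: no left child.
Visit 39.
At 39: go right to 1.
  At 1: go left to 36.
    At 36: no left child.
    Visit 36.
    At 36: go right to 5.
      5 is a leaf — visit 5.
  Visit 1.
  At 1: go right to 3.
    At 3: go left to 19.
      19 is a leaf — visit 19.
    Visit 3.
    At 3: go right to 24.
      At 24: no left child.
      Visit 24.
      At 24: go right to 37.
        At 37: go left to 10.
          10 is a leaf — visit 10.
        Visit 37.
        At 37: no right child.
Full in-order sequence: 39, 36, 5, 1, 19, 3, 24, 10, 37.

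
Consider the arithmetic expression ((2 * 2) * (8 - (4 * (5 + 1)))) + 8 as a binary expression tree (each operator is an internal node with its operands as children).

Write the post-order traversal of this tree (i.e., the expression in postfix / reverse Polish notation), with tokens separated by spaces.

Post-order on an expression tree gives postfix notation: for each operator, emit left operand, right operand, then the operator.

2 2 * 8 4 5 1 + * - * 8 +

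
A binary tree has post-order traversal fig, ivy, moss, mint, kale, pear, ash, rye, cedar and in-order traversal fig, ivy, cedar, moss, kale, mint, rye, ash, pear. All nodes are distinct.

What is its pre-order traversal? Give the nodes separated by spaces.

The last element of post-order is the root; it splits in-order into left and right subtrees.
Root cedar: left subtree has 2 nodes {fig, ivy}, right has 6 {moss, kale, mint, rye, ash, pear}.
  Root ivy: left subtree has 1 node {fig}, right has 0 { }.
  Root rye: left subtree has 3 nodes {moss, kale, mint}, right has 2 {ash, pear}.
    Root kale: left subtree has 1 node {moss}, right has 1 {mint}.
    Root ash: left subtree has 0 nodes { }, right has 1 {pear}.

cedar ivy fig rye kale moss mint ash pear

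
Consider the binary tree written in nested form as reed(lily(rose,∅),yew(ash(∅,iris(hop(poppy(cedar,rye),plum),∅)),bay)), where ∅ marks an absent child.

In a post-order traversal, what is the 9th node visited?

Post-order visits the left subtree, then the right subtree, then the node.
At reed: go left to lily.
  At lily: go left to rose.
    rose is a leaf — visit rose.
  At lily: no right child.
  Visit lily.
At reed: go right to yew.
  At yew: go left to ash.
    At ash: no left child.
    At ash: go right to iris.
      At iris: go left to hop.
        At hop: go left to poppy.
          At poppy: go left to cedar.
            cedar is a leaf — visit cedar.
          At poppy: go right to rye.
            rye is a leaf — visit rye.
          Visit poppy.
        At hop: go right to plum.
          plum is a leaf — visit plum.
        Visit hop.
      At iris: no right child.
      Visit iris.
    Visit ash.
  At yew: go right to bay.
    bay is a leaf — visit bay.
  Visit yew.
Visit reed.
Full post-order sequence: rose, lily, cedar, rye, poppy, plum, hop, iris, ash, bay, yew, reed.

ash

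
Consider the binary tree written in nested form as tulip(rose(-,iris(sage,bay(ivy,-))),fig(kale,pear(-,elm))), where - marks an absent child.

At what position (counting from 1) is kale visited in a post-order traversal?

Post-order visits the left subtree, then the right subtree, then the node.
At tulip: go left to rose.
  At rose: no left child.
  At rose: go right to iris.
    At iris: go left to sage.
      sage is a leaf — visit sage.
    At iris: go right to bay.
      At bay: go left to ivy.
        ivy is a leaf — visit ivy.
      At bay: no right child.
      Visit bay.
    Visit iris.
  Visit rose.
At tulip: go right to fig.
  At fig: go left to kale.
    kale is a leaf — visit kale.
  At fig: go right to pear.
    At pear: no left child.
    At pear: go right to elm.
      elm is a leaf — visit elm.
    Visit pear.
  Visit fig.
Visit tulip.
Full post-order sequence: sage, ivy, bay, iris, rose, kale, elm, pear, fig, tulip.

6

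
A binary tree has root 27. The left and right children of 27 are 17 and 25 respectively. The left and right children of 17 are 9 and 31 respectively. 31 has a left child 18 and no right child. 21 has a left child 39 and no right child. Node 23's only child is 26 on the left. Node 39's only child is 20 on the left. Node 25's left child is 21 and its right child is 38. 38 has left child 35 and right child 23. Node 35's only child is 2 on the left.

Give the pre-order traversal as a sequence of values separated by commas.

27, 17, 9, 31, 18, 25, 21, 39, 20, 38, 35, 2, 23, 26

Pre-order visits the node, then its left subtree, then its right subtree.
Visit 27.
At 27: go left to 17.
  Visit 17.
  At 17: go left to 9.
    9 is a leaf — visit 9.
  At 17: go right to 31.
    Visit 31.
    At 31: go left to 18.
      18 is a leaf — visit 18.
    At 31: no right child.
At 27: go right to 25.
  Visit 25.
  At 25: go left to 21.
    Visit 21.
    At 21: go left to 39.
      Visit 39.
      At 39: go left to 20.
        20 is a leaf — visit 20.
      At 39: no right child.
    At 21: no right child.
  At 25: go right to 38.
    Visit 38.
    At 38: go left to 35.
      Visit 35.
      At 35: go left to 2.
        2 is a leaf — visit 2.
      At 35: no right child.
    At 38: go right to 23.
      Visit 23.
      At 23: go left to 26.
        26 is a leaf — visit 26.
      At 23: no right child.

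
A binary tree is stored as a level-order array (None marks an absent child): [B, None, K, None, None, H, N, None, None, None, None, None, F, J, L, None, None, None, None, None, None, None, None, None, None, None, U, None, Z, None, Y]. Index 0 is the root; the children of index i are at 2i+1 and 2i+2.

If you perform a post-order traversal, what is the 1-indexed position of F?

2

Post-order visits the left subtree, then the right subtree, then the node.
At B: no left child.
At B: go right to K.
  At K: go left to H.
    At H: no left child.
    At H: go right to F.
      At F: no left child.
      At F: go right to U.
        U is a leaf — visit U.
      Visit F.
    Visit H.
  At K: go right to N.
    At N: go left to J.
      At J: no left child.
      At J: go right to Z.
        Z is a leaf — visit Z.
      Visit J.
    At N: go right to L.
      At L: no left child.
      At L: go right to Y.
        Y is a leaf — visit Y.
      Visit L.
    Visit N.
  Visit K.
Visit B.
Full post-order sequence: U, F, H, Z, J, Y, L, N, K, B.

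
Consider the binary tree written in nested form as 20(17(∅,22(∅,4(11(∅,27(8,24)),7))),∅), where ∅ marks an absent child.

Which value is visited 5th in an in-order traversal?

27

In-order visits the left subtree, then the node, then the right subtree.
At 20: go left to 17.
  At 17: no left child.
  Visit 17.
  At 17: go right to 22.
    At 22: no left child.
    Visit 22.
    At 22: go right to 4.
      At 4: go left to 11.
        At 11: no left child.
        Visit 11.
        At 11: go right to 27.
          At 27: go left to 8.
            8 is a leaf — visit 8.
          Visit 27.
          At 27: go right to 24.
            24 is a leaf — visit 24.
      Visit 4.
      At 4: go right to 7.
        7 is a leaf — visit 7.
Visit 20.
At 20: no right child.
Full in-order sequence: 17, 22, 11, 8, 27, 24, 4, 7, 20.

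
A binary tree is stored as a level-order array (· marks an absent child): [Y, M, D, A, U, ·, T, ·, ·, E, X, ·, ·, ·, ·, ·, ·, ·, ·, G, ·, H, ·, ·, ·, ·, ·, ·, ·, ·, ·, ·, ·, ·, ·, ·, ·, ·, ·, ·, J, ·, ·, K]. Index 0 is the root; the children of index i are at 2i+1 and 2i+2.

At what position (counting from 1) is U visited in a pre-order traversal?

Pre-order visits the node, then its left subtree, then its right subtree.
Visit Y.
At Y: go left to M.
  Visit M.
  At M: go left to A.
    A is a leaf — visit A.
  At M: go right to U.
    Visit U.
    At U: go left to E.
      Visit E.
      At E: go left to G.
        Visit G.
        At G: no left child.
        At G: go right to J.
          J is a leaf — visit J.
      At E: no right child.
    At U: go right to X.
      Visit X.
      At X: go left to H.
        Visit H.
        At H: go left to K.
          K is a leaf — visit K.
        At H: no right child.
      At X: no right child.
At Y: go right to D.
  Visit D.
  At D: no left child.
  At D: go right to T.
    T is a leaf — visit T.
Full pre-order sequence: Y, M, A, U, E, G, J, X, H, K, D, T.

4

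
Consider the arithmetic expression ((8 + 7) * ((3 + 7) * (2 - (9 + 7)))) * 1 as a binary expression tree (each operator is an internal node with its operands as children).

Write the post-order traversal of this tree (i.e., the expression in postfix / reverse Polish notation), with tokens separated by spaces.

8 7 + 3 7 + 2 9 7 + - * * 1 *

Post-order on an expression tree gives postfix notation: for each operator, emit left operand, right operand, then the operator.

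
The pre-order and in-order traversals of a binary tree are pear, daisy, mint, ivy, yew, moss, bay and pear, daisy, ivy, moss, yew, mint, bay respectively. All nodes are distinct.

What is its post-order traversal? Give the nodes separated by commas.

moss, yew, ivy, bay, mint, daisy, pear

The first element of pre-order is the root; it splits in-order into left and right subtrees.
Root pear: left subtree has 0 nodes { }, right has 6 {daisy, ivy, moss, yew, mint, bay}.
  Root daisy: left subtree has 0 nodes { }, right has 5 {ivy, moss, yew, mint, bay}.
    Root mint: left subtree has 3 nodes {ivy, moss, yew}, right has 1 {bay}.
      Root ivy: left subtree has 0 nodes { }, right has 2 {moss, yew}.
        Root yew: left subtree has 1 node {moss}, right has 0 { }.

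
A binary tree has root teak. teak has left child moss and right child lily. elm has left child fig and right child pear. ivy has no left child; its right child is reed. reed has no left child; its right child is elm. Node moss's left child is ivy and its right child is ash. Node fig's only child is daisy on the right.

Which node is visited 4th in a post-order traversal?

elm

Post-order visits the left subtree, then the right subtree, then the node.
At teak: go left to moss.
  At moss: go left to ivy.
    At ivy: no left child.
    At ivy: go right to reed.
      At reed: no left child.
      At reed: go right to elm.
        At elm: go left to fig.
          At fig: no left child.
          At fig: go right to daisy.
            daisy is a leaf — visit daisy.
          Visit fig.
        At elm: go right to pear.
          pear is a leaf — visit pear.
        Visit elm.
      Visit reed.
    Visit ivy.
  At moss: go right to ash.
    ash is a leaf — visit ash.
  Visit moss.
At teak: go right to lily.
  lily is a leaf — visit lily.
Visit teak.
Full post-order sequence: daisy, fig, pear, elm, reed, ivy, ash, moss, lily, teak.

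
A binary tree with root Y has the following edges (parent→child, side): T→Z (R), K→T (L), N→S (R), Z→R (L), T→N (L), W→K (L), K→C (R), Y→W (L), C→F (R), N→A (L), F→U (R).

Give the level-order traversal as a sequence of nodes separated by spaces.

Y W K T C N Z F A S R U

Level-order visits nodes level by level from the root, left to right within each level.
Level 0: Y
Level 1: W
Level 2: K
Level 3: T, C
Level 4: N, Z, F
Level 5: A, S, R, U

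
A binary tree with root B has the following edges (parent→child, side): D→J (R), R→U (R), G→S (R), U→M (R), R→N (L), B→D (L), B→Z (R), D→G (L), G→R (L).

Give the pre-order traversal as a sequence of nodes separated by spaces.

Pre-order visits the node, then its left subtree, then its right subtree.
Visit B.
At B: go left to D.
  Visit D.
  At D: go left to G.
    Visit G.
    At G: go left to R.
      Visit R.
      At R: go left to N.
        N is a leaf — visit N.
      At R: go right to U.
        Visit U.
        At U: no left child.
        At U: go right to M.
          M is a leaf — visit M.
    At G: go right to S.
      S is a leaf — visit S.
  At D: go right to J.
    J is a leaf — visit J.
At B: go right to Z.
  Z is a leaf — visit Z.

B D G R N U M S J Z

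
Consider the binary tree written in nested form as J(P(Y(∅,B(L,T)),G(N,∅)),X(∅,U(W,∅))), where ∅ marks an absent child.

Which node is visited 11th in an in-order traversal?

In-order visits the left subtree, then the node, then the right subtree.
At J: go left to P.
  At P: go left to Y.
    At Y: no left child.
    Visit Y.
    At Y: go right to B.
      At B: go left to L.
        L is a leaf — visit L.
      Visit B.
      At B: go right to T.
        T is a leaf — visit T.
  Visit P.
  At P: go right to G.
    At G: go left to N.
      N is a leaf — visit N.
    Visit G.
    At G: no right child.
Visit J.
At J: go right to X.
  At X: no left child.
  Visit X.
  At X: go right to U.
    At U: go left to W.
      W is a leaf — visit W.
    Visit U.
    At U: no right child.
Full in-order sequence: Y, L, B, T, P, N, G, J, X, W, U.

U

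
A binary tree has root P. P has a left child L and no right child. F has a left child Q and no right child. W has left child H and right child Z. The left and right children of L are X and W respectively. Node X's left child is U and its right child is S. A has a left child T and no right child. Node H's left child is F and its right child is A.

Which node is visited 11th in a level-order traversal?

Level-order visits nodes level by level from the root, left to right within each level.
Level 0: P
Level 1: L
Level 2: X, W
Level 3: U, S, H, Z
Level 4: F, A
Level 5: Q, T
Full level-order sequence: P, L, X, W, U, S, H, Z, F, A, Q, T.

Q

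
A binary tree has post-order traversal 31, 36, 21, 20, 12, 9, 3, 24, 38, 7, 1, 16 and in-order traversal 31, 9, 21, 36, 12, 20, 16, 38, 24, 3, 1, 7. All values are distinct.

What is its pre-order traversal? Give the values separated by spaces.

The last element of post-order is the root; it splits in-order into left and right subtrees.
Root 16: left subtree has 6 nodes {31, 9, 21, 36, 12, 20}, right has 5 {38, 24, 3, 1, 7}.
  Root 9: left subtree has 1 node {31}, right has 4 {21, 36, 12, 20}.
    Root 12: left subtree has 2 nodes {21, 36}, right has 1 {20}.
      Root 21: left subtree has 0 nodes { }, right has 1 {36}.
  Root 1: left subtree has 3 nodes {38, 24, 3}, right has 1 {7}.
    Root 38: left subtree has 0 nodes { }, right has 2 {24, 3}.
      Root 24: left subtree has 0 nodes { }, right has 1 {3}.

16 9 31 12 21 36 20 1 38 24 3 7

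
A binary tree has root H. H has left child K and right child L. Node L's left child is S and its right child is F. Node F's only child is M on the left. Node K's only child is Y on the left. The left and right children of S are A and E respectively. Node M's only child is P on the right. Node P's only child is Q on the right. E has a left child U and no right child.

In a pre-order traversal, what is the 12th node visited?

Pre-order visits the node, then its left subtree, then its right subtree.
Visit H.
At H: go left to K.
  Visit K.
  At K: go left to Y.
    Y is a leaf — visit Y.
  At K: no right child.
At H: go right to L.
  Visit L.
  At L: go left to S.
    Visit S.
    At S: go left to A.
      A is a leaf — visit A.
    At S: go right to E.
      Visit E.
      At E: go left to U.
        U is a leaf — visit U.
      At E: no right child.
  At L: go right to F.
    Visit F.
    At F: go left to M.
      Visit M.
      At M: no left child.
      At M: go right to P.
        Visit P.
        At P: no left child.
        At P: go right to Q.
          Q is a leaf — visit Q.
    At F: no right child.
Full pre-order sequence: H, K, Y, L, S, A, E, U, F, M, P, Q.

Q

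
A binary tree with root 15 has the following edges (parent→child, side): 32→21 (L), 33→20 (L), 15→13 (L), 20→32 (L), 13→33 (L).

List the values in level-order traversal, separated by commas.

Level-order visits nodes level by level from the root, left to right within each level.
Level 0: 15
Level 1: 13
Level 2: 33
Level 3: 20
Level 4: 32
Level 5: 21

15, 13, 33, 20, 32, 21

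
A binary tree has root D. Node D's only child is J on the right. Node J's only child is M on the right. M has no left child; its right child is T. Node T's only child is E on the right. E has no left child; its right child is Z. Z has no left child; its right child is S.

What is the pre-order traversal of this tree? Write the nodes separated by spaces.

D J M T E Z S

Pre-order visits the node, then its left subtree, then its right subtree.
Visit D.
At D: no left child.
At D: go right to J.
  Visit J.
  At J: no left child.
  At J: go right to M.
    Visit M.
    At M: no left child.
    At M: go right to T.
      Visit T.
      At T: no left child.
      At T: go right to E.
        Visit E.
        At E: no left child.
        At E: go right to Z.
          Visit Z.
          At Z: no left child.
          At Z: go right to S.
            S is a leaf — visit S.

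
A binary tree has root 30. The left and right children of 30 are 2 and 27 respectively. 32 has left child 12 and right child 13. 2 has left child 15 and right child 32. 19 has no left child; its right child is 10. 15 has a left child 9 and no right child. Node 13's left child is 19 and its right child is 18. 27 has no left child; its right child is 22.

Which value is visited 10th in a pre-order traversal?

18

Pre-order visits the node, then its left subtree, then its right subtree.
Visit 30.
At 30: go left to 2.
  Visit 2.
  At 2: go left to 15.
    Visit 15.
    At 15: go left to 9.
      9 is a leaf — visit 9.
    At 15: no right child.
  At 2: go right to 32.
    Visit 32.
    At 32: go left to 12.
      12 is a leaf — visit 12.
    At 32: go right to 13.
      Visit 13.
      At 13: go left to 19.
        Visit 19.
        At 19: no left child.
        At 19: go right to 10.
          10 is a leaf — visit 10.
      At 13: go right to 18.
        18 is a leaf — visit 18.
At 30: go right to 27.
  Visit 27.
  At 27: no left child.
  At 27: go right to 22.
    22 is a leaf — visit 22.
Full pre-order sequence: 30, 2, 15, 9, 32, 12, 13, 19, 10, 18, 27, 22.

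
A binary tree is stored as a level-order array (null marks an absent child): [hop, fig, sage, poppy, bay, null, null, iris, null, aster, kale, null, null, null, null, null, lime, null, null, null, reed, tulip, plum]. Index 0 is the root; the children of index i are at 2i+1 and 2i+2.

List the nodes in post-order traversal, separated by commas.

lime, iris, poppy, reed, aster, tulip, plum, kale, bay, fig, sage, hop

Post-order visits the left subtree, then the right subtree, then the node.
At hop: go left to fig.
  At fig: go left to poppy.
    At poppy: go left to iris.
      At iris: no left child.
      At iris: go right to lime.
        lime is a leaf — visit lime.
      Visit iris.
    At poppy: no right child.
    Visit poppy.
  At fig: go right to bay.
    At bay: go left to aster.
      At aster: no left child.
      At aster: go right to reed.
        reed is a leaf — visit reed.
      Visit aster.
    At bay: go right to kale.
      At kale: go left to tulip.
        tulip is a leaf — visit tulip.
      At kale: go right to plum.
        plum is a leaf — visit plum.
      Visit kale.
    Visit bay.
  Visit fig.
At hop: go right to sage.
  sage is a leaf — visit sage.
Visit hop.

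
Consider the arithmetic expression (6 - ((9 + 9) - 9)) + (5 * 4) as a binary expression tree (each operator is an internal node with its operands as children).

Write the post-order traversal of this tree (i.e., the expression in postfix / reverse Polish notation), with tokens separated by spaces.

Post-order on an expression tree gives postfix notation: for each operator, emit left operand, right operand, then the operator.

6 9 9 + 9 - - 5 4 * +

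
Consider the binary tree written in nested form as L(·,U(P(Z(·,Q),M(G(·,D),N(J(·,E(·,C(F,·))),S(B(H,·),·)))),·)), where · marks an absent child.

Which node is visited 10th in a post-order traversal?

Post-order visits the left subtree, then the right subtree, then the node.
At L: no left child.
At L: go right to U.
  At U: go left to P.
    At P: go left to Z.
      At Z: no left child.
      At Z: go right to Q.
        Q is a leaf — visit Q.
      Visit Z.
    At P: go right to M.
      At M: go left to G.
        At G: no left child.
        At G: go right to D.
          D is a leaf — visit D.
        Visit G.
      At M: go right to N.
        At N: go left to J.
          At J: no left child.
          At J: go right to E.
            At E: no left child.
            At E: go right to C.
              At C: go left to F.
                F is a leaf — visit F.
              At C: no right child.
              Visit C.
            Visit E.
          Visit J.
        At N: go right to S.
          At S: go left to B.
            At B: go left to H.
              H is a leaf — visit H.
            At B: no right child.
            Visit B.
          At S: no right child.
          Visit S.
        Visit N.
      Visit M.
    Visit P.
  At U: no right child.
  Visit U.
Visit L.
Full post-order sequence: Q, Z, D, G, F, C, E, J, H, B, S, N, M, P, U, L.

B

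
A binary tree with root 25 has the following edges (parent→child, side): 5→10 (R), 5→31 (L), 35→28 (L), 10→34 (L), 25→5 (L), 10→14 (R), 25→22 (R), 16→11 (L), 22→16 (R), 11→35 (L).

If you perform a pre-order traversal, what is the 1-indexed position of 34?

5

Pre-order visits the node, then its left subtree, then its right subtree.
Visit 25.
At 25: go left to 5.
  Visit 5.
  At 5: go left to 31.
    31 is a leaf — visit 31.
  At 5: go right to 10.
    Visit 10.
    At 10: go left to 34.
      34 is a leaf — visit 34.
    At 10: go right to 14.
      14 is a leaf — visit 14.
At 25: go right to 22.
  Visit 22.
  At 22: no left child.
  At 22: go right to 16.
    Visit 16.
    At 16: go left to 11.
      Visit 11.
      At 11: go left to 35.
        Visit 35.
        At 35: go left to 28.
          28 is a leaf — visit 28.
        At 35: no right child.
      At 11: no right child.
    At 16: no right child.
Full pre-order sequence: 25, 5, 31, 10, 34, 14, 22, 16, 11, 35, 28.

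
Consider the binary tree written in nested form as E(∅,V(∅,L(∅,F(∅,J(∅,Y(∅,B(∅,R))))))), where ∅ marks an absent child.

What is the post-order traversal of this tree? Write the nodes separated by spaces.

R B Y J F L V E

Post-order visits the left subtree, then the right subtree, then the node.
At E: no left child.
At E: go right to V.
  At V: no left child.
  At V: go right to L.
    At L: no left child.
    At L: go right to F.
      At F: no left child.
      At F: go right to J.
        At J: no left child.
        At J: go right to Y.
          At Y: no left child.
          At Y: go right to B.
            At B: no left child.
            At B: go right to R.
              R is a leaf — visit R.
            Visit B.
          Visit Y.
        Visit J.
      Visit F.
    Visit L.
  Visit V.
Visit E.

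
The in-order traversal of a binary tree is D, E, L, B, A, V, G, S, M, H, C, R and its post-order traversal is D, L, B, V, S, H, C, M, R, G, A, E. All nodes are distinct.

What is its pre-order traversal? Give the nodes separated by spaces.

E D A B L G V R M S C H

The last element of post-order is the root; it splits in-order into left and right subtrees.
Root E: left subtree has 1 node {D}, right has 10 {L, B, A, V, G, S, M, H, C, R}.
  Root A: left subtree has 2 nodes {L, B}, right has 7 {V, G, S, M, H, C, R}.
    Root B: left subtree has 1 node {L}, right has 0 { }.
    Root G: left subtree has 1 node {V}, right has 5 {S, M, H, C, R}.
      Root R: left subtree has 4 nodes {S, M, H, C}, right has 0 { }.
        Root M: left subtree has 1 node {S}, right has 2 {H, C}.
          Root C: left subtree has 1 node {H}, right has 0 { }.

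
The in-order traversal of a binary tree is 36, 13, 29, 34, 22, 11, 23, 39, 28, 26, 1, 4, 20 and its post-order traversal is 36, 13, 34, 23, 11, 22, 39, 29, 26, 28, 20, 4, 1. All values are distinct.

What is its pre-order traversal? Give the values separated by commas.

The last element of post-order is the root; it splits in-order into left and right subtrees.
Root 1: left subtree has 10 nodes {36, 13, 29, 34, 22, 11, 23, 39, 28, 26}, right has 2 {4, 20}.
  Root 28: left subtree has 8 nodes {36, 13, 29, 34, 22, 11, 23, 39}, right has 1 {26}.
    Root 29: left subtree has 2 nodes {36, 13}, right has 5 {34, 22, 11, 23, 39}.
      Root 13: left subtree has 1 node {36}, right has 0 { }.
      Root 39: left subtree has 4 nodes {34, 22, 11, 23}, right has 0 { }.
        Root 22: left subtree has 1 node {34}, right has 2 {11, 23}.
          Root 11: left subtree has 0 nodes { }, right has 1 {23}.
  Root 4: left subtree has 0 nodes { }, right has 1 {20}.

1, 28, 29, 13, 36, 39, 22, 34, 11, 23, 26, 4, 20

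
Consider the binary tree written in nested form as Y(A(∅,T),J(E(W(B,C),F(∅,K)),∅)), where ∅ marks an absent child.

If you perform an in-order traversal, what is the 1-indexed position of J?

10

In-order visits the left subtree, then the node, then the right subtree.
At Y: go left to A.
  At A: no left child.
  Visit A.
  At A: go right to T.
    T is a leaf — visit T.
Visit Y.
At Y: go right to J.
  At J: go left to E.
    At E: go left to W.
      At W: go left to B.
        B is a leaf — visit B.
      Visit W.
      At W: go right to C.
        C is a leaf — visit C.
    Visit E.
    At E: go right to F.
      At F: no left child.
      Visit F.
      At F: go right to K.
        K is a leaf — visit K.
  Visit J.
  At J: no right child.
Full in-order sequence: A, T, Y, B, W, C, E, F, K, J.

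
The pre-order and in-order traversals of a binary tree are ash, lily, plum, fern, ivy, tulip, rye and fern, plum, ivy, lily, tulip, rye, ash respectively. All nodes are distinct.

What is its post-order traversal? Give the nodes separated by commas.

The first element of pre-order is the root; it splits in-order into left and right subtrees.
Root ash: left subtree has 6 nodes {fern, plum, ivy, lily, tulip, rye}, right has 0 { }.
  Root lily: left subtree has 3 nodes {fern, plum, ivy}, right has 2 {tulip, rye}.
    Root plum: left subtree has 1 node {fern}, right has 1 {ivy}.
    Root tulip: left subtree has 0 nodes { }, right has 1 {rye}.

fern, ivy, plum, rye, tulip, lily, ash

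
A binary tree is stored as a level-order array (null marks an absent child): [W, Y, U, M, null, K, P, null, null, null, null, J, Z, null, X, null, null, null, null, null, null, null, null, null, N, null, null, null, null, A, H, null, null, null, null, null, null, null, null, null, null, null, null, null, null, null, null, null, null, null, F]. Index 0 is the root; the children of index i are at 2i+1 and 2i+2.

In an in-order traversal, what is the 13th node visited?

H

In-order visits the left subtree, then the node, then the right subtree.
At W: go left to Y.
  At Y: go left to M.
    M is a leaf — visit M.
  Visit Y.
  At Y: no right child.
Visit W.
At W: go right to U.
  At U: go left to K.
    At K: go left to J.
      At J: no left child.
      Visit J.
      At J: go right to N.
        At N: no left child.
        Visit N.
        At N: go right to F.
          F is a leaf — visit F.
    Visit K.
    At K: go right to Z.
      Z is a leaf — visit Z.
  Visit U.
  At U: go right to P.
    At P: no left child.
    Visit P.
    At P: go right to X.
      At X: go left to A.
        A is a leaf — visit A.
      Visit X.
      At X: go right to H.
        H is a leaf — visit H.
Full in-order sequence: M, Y, W, J, N, F, K, Z, U, P, A, X, H.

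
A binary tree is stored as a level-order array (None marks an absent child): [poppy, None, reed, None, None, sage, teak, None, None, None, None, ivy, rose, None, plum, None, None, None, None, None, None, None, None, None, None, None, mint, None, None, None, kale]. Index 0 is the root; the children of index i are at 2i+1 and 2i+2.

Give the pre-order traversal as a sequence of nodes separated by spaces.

Pre-order visits the node, then its left subtree, then its right subtree.
Visit poppy.
At poppy: no left child.
At poppy: go right to reed.
  Visit reed.
  At reed: go left to sage.
    Visit sage.
    At sage: go left to ivy.
      ivy is a leaf — visit ivy.
    At sage: go right to rose.
      Visit rose.
      At rose: no left child.
      At rose: go right to mint.
        mint is a leaf — visit mint.
  At reed: go right to teak.
    Visit teak.
    At teak: no left child.
    At teak: go right to plum.
      Visit plum.
      At plum: no left child.
      At plum: go right to kale.
        kale is a leaf — visit kale.

poppy reed sage ivy rose mint teak plum kale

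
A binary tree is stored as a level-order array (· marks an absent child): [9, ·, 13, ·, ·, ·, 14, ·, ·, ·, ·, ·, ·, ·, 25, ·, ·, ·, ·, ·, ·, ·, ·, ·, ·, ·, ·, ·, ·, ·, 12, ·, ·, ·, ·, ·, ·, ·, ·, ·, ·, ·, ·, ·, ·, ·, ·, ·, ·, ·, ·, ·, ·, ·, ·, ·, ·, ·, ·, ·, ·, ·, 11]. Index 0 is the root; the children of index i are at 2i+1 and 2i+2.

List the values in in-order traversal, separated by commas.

9, 13, 14, 25, 12, 11

In-order visits the left subtree, then the node, then the right subtree.
At 9: no left child.
Visit 9.
At 9: go right to 13.
  At 13: no left child.
  Visit 13.
  At 13: go right to 14.
    At 14: no left child.
    Visit 14.
    At 14: go right to 25.
      At 25: no left child.
      Visit 25.
      At 25: go right to 12.
        At 12: no left child.
        Visit 12.
        At 12: go right to 11.
          11 is a leaf — visit 11.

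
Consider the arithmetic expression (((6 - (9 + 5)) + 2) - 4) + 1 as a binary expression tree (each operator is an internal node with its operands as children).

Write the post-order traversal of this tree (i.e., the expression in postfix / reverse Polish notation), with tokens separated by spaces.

Post-order on an expression tree gives postfix notation: for each operator, emit left operand, right operand, then the operator.

6 9 5 + - 2 + 4 - 1 +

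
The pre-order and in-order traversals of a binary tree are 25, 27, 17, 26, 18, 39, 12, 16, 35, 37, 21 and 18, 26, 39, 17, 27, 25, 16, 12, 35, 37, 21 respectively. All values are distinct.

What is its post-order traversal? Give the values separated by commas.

The first element of pre-order is the root; it splits in-order into left and right subtrees.
Root 25: left subtree has 5 nodes {18, 26, 39, 17, 27}, right has 5 {16, 12, 35, 37, 21}.
  Root 27: left subtree has 4 nodes {18, 26, 39, 17}, right has 0 { }.
    Root 17: left subtree has 3 nodes {18, 26, 39}, right has 0 { }.
      Root 26: left subtree has 1 node {18}, right has 1 {39}.
  Root 12: left subtree has 1 node {16}, right has 3 {35, 37, 21}.
    Root 35: left subtree has 0 nodes { }, right has 2 {37, 21}.
      Root 37: left subtree has 0 nodes { }, right has 1 {21}.

18, 39, 26, 17, 27, 16, 21, 37, 35, 12, 25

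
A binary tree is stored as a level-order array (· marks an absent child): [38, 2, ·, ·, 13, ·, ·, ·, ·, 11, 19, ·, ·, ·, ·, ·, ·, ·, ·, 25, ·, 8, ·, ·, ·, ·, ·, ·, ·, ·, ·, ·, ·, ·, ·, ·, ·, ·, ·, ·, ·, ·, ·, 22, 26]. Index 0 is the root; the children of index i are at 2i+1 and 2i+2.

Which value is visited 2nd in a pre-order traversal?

2

Pre-order visits the node, then its left subtree, then its right subtree.
Visit 38.
At 38: go left to 2.
  Visit 2.
  At 2: no left child.
  At 2: go right to 13.
    Visit 13.
    At 13: go left to 11.
      Visit 11.
      At 11: go left to 25.
        25 is a leaf — visit 25.
      At 11: no right child.
    At 13: go right to 19.
      Visit 19.
      At 19: go left to 8.
        Visit 8.
        At 8: go left to 22.
          22 is a leaf — visit 22.
        At 8: go right to 26.
          26 is a leaf — visit 26.
      At 19: no right child.
At 38: no right child.
Full pre-order sequence: 38, 2, 13, 11, 25, 19, 8, 22, 26.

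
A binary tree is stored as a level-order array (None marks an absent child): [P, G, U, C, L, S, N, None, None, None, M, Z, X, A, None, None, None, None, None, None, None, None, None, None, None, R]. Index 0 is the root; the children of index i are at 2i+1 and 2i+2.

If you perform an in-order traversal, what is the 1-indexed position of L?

In-order visits the left subtree, then the node, then the right subtree.
At P: go left to G.
  At G: go left to C.
    C is a leaf — visit C.
  Visit G.
  At G: go right to L.
    At L: no left child.
    Visit L.
    At L: go right to M.
      M is a leaf — visit M.
Visit P.
At P: go right to U.
  At U: go left to S.
    At S: go left to Z.
      Z is a leaf — visit Z.
    Visit S.
    At S: go right to X.
      At X: go left to R.
        R is a leaf — visit R.
      Visit X.
      At X: no right child.
  Visit U.
  At U: go right to N.
    At N: go left to A.
      A is a leaf — visit A.
    Visit N.
    At N: no right child.
Full in-order sequence: C, G, L, M, P, Z, S, R, X, U, A, N.

3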